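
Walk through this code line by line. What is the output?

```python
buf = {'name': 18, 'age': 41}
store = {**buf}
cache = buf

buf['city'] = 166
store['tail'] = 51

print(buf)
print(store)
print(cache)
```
{'name': 18, 'age': 41, 'city': 166}
{'name': 18, 'age': 41, 'tail': 51}
{'name': 18, 'age': 41, 'city': 166}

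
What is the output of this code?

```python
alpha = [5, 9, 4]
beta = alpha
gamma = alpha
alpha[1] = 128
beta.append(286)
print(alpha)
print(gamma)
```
[5, 128, 4, 286]
[5, 128, 4, 286]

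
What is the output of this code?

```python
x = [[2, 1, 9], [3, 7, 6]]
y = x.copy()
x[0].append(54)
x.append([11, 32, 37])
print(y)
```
[[2, 1, 9, 54], [3, 7, 6]]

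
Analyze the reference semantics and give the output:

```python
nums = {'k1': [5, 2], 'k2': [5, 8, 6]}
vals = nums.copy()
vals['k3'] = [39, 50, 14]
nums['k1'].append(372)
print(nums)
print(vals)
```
{'k1': [5, 2, 372], 'k2': [5, 8, 6]}
{'k1': [5, 2, 372], 'k2': [5, 8, 6], 'k3': [39, 50, 14]}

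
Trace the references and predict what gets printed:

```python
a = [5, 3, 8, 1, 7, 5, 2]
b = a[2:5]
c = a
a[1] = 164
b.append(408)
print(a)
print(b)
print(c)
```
[5, 164, 8, 1, 7, 5, 2]
[8, 1, 7, 408]
[5, 164, 8, 1, 7, 5, 2]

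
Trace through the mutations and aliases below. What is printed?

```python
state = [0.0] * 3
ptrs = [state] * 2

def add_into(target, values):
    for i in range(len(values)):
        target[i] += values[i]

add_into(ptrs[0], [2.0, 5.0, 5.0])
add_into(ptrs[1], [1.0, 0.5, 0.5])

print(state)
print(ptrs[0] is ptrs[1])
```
[3.0, 5.5, 5.5]
True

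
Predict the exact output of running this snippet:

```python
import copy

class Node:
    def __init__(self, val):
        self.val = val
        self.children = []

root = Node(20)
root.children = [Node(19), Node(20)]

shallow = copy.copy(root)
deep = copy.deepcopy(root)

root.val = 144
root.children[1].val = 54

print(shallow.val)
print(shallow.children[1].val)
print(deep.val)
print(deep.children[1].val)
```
20
54
20
20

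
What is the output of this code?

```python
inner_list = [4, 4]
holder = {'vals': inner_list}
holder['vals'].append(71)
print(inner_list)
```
[4, 4, 71]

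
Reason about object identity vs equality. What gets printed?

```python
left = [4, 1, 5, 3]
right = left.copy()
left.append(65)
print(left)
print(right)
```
[4, 1, 5, 3, 65]
[4, 1, 5, 3]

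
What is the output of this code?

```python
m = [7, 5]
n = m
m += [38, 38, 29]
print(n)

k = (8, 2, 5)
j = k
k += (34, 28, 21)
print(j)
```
[7, 5, 38, 38, 29]
(8, 2, 5)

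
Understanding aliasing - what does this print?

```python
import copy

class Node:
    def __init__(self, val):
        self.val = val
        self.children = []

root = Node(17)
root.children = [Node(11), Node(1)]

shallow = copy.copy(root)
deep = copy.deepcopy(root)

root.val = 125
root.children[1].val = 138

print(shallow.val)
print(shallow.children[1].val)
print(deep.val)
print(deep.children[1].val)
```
17
138
17
1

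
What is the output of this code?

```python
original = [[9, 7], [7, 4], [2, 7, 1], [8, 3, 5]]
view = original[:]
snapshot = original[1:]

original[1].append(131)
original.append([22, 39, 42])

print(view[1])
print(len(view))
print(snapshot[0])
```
[7, 4, 131]
4
[7, 4, 131]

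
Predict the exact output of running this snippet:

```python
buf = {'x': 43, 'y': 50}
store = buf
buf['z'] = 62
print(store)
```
{'x': 43, 'y': 50, 'z': 62}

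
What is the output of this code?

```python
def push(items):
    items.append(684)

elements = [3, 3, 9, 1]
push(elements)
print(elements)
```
[3, 3, 9, 1, 684]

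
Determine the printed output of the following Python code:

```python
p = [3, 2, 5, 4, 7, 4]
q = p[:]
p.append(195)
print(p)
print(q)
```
[3, 2, 5, 4, 7, 4, 195]
[3, 2, 5, 4, 7, 4]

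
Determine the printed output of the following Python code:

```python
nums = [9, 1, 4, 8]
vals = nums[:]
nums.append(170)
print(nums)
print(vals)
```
[9, 1, 4, 8, 170]
[9, 1, 4, 8]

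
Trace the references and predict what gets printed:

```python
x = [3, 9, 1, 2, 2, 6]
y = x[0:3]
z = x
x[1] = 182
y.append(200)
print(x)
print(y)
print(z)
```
[3, 182, 1, 2, 2, 6]
[3, 9, 1, 200]
[3, 182, 1, 2, 2, 6]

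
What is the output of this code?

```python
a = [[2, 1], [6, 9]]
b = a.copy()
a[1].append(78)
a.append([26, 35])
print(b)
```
[[2, 1], [6, 9, 78]]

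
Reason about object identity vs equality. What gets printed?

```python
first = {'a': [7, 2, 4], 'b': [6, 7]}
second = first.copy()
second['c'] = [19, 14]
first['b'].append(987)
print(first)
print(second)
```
{'a': [7, 2, 4], 'b': [6, 7, 987]}
{'a': [7, 2, 4], 'b': [6, 7, 987], 'c': [19, 14]}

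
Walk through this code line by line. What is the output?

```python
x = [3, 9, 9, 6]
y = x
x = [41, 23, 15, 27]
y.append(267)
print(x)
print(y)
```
[41, 23, 15, 27]
[3, 9, 9, 6, 267]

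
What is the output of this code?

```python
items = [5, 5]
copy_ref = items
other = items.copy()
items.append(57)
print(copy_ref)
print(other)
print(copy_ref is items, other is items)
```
[5, 5, 57]
[5, 5]
True False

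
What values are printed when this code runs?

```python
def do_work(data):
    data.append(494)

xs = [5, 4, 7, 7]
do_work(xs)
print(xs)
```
[5, 4, 7, 7, 494]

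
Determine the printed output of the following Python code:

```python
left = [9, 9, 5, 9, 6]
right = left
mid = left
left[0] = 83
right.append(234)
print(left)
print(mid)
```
[83, 9, 5, 9, 6, 234]
[83, 9, 5, 9, 6, 234]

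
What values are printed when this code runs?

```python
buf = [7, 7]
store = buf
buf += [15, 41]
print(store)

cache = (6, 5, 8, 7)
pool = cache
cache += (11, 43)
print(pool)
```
[7, 7, 15, 41]
(6, 5, 8, 7)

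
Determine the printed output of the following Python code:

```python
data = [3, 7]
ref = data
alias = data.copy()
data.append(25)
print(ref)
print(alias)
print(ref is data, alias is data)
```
[3, 7, 25]
[3, 7]
True False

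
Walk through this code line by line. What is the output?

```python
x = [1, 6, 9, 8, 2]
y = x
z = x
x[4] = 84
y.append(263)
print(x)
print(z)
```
[1, 6, 9, 8, 84, 263]
[1, 6, 9, 8, 84, 263]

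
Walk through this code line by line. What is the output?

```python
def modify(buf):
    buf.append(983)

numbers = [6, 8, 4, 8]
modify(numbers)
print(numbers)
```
[6, 8, 4, 8, 983]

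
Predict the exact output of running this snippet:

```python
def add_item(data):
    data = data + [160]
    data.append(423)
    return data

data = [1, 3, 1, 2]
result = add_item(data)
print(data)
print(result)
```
[1, 3, 1, 2]
[1, 3, 1, 2, 160, 423]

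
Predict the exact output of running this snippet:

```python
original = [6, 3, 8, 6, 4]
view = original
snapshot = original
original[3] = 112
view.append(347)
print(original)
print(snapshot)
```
[6, 3, 8, 112, 4, 347]
[6, 3, 8, 112, 4, 347]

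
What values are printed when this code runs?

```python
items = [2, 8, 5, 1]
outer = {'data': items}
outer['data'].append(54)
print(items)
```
[2, 8, 5, 1, 54]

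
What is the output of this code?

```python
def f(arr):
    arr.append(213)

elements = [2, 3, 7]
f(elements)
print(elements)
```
[2, 3, 7, 213]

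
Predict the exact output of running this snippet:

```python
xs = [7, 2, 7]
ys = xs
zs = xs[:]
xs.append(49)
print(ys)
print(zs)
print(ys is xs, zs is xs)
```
[7, 2, 7, 49]
[7, 2, 7]
True False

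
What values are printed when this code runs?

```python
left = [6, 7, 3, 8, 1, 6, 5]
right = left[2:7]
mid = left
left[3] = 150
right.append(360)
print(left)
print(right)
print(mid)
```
[6, 7, 3, 150, 1, 6, 5]
[3, 8, 1, 6, 5, 360]
[6, 7, 3, 150, 1, 6, 5]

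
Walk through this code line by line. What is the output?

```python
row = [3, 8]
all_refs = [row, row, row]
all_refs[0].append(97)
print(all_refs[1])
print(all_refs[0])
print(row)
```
[3, 8, 97]
[3, 8, 97]
[3, 8, 97]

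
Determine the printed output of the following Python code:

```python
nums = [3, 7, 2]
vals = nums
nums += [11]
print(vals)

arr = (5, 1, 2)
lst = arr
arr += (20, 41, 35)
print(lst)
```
[3, 7, 2, 11]
(5, 1, 2)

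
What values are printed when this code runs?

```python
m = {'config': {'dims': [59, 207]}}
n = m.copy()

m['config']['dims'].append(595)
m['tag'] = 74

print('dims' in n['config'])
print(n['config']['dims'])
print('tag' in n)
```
True
[59, 207, 595]
False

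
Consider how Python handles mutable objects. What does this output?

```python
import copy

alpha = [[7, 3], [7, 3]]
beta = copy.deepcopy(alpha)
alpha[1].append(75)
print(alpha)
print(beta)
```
[[7, 3], [7, 3, 75]]
[[7, 3], [7, 3]]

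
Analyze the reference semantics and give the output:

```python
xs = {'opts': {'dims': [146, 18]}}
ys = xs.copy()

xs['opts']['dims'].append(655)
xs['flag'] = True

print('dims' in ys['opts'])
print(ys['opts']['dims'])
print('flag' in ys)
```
True
[146, 18, 655]
False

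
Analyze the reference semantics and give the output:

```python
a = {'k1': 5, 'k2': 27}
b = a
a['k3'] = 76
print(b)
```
{'k1': 5, 'k2': 27, 'k3': 76}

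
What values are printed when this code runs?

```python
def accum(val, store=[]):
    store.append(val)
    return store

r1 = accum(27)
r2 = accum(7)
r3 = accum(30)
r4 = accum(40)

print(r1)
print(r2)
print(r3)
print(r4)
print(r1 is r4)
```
[27, 7, 30, 40]
[27, 7, 30, 40]
[27, 7, 30, 40]
[27, 7, 30, 40]
True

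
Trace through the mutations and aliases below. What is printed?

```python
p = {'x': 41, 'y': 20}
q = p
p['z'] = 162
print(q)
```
{'x': 41, 'y': 20, 'z': 162}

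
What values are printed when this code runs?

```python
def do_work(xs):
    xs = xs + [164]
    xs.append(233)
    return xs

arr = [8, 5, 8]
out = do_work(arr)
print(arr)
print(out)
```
[8, 5, 8]
[8, 5, 8, 164, 233]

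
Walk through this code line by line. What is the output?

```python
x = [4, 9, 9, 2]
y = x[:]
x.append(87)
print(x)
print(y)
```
[4, 9, 9, 2, 87]
[4, 9, 9, 2]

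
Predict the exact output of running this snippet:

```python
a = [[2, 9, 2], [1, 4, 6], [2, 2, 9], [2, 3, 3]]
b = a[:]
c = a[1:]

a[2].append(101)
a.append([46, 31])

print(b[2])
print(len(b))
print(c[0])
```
[2, 2, 9, 101]
4
[1, 4, 6]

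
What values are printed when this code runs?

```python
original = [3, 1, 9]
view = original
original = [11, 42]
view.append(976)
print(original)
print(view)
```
[11, 42]
[3, 1, 9, 976]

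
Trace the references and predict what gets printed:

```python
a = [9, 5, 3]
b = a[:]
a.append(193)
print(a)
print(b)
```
[9, 5, 3, 193]
[9, 5, 3]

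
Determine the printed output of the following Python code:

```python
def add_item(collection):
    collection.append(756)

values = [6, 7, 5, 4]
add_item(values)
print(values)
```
[6, 7, 5, 4, 756]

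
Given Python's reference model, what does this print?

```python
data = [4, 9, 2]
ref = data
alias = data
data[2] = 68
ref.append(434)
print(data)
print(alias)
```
[4, 9, 68, 434]
[4, 9, 68, 434]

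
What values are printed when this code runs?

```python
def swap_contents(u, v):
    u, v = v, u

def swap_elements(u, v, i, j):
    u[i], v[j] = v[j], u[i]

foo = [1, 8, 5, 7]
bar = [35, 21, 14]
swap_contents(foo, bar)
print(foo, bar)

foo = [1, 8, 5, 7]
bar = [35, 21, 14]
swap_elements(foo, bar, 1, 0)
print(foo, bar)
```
[1, 8, 5, 7] [35, 21, 14]
[1, 35, 5, 7] [8, 21, 14]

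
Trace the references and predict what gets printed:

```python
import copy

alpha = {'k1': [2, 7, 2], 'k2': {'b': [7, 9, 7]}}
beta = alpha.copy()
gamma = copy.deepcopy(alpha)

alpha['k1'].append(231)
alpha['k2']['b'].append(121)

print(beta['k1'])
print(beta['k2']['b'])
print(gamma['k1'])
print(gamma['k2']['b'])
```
[2, 7, 2, 231]
[7, 9, 7, 121]
[2, 7, 2]
[7, 9, 7]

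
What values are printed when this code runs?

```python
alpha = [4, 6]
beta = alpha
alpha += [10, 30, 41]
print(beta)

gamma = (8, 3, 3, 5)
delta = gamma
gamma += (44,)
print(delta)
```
[4, 6, 10, 30, 41]
(8, 3, 3, 5)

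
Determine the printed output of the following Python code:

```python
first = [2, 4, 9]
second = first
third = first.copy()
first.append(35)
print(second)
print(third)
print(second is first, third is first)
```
[2, 4, 9, 35]
[2, 4, 9]
True False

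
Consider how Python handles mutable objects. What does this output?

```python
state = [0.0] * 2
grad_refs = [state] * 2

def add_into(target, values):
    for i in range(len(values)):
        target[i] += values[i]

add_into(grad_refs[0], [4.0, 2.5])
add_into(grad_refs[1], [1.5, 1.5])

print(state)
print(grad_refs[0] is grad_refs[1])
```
[5.5, 4.0]
True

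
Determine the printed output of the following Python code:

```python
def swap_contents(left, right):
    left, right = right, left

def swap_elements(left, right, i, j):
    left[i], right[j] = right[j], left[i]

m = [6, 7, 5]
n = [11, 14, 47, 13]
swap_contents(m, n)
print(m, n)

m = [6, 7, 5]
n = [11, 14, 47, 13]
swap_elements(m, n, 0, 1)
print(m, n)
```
[6, 7, 5] [11, 14, 47, 13]
[14, 7, 5] [11, 6, 47, 13]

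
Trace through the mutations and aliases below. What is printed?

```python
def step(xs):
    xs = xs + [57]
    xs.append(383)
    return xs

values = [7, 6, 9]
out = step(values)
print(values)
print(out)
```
[7, 6, 9]
[7, 6, 9, 57, 383]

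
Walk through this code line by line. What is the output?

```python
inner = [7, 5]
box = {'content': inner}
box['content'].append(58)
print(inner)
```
[7, 5, 58]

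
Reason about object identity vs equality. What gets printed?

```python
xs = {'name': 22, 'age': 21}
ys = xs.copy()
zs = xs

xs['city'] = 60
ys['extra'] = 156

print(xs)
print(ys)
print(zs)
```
{'name': 22, 'age': 21, 'city': 60}
{'name': 22, 'age': 21, 'extra': 156}
{'name': 22, 'age': 21, 'city': 60}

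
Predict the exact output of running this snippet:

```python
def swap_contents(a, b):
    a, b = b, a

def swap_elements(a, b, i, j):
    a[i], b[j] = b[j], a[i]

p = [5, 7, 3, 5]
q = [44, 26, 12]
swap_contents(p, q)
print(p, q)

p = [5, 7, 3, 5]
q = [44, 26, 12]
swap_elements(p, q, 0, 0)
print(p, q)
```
[5, 7, 3, 5] [44, 26, 12]
[44, 7, 3, 5] [5, 26, 12]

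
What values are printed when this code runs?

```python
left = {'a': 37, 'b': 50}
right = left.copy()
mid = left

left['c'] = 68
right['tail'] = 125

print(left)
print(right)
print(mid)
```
{'a': 37, 'b': 50, 'c': 68}
{'a': 37, 'b': 50, 'tail': 125}
{'a': 37, 'b': 50, 'c': 68}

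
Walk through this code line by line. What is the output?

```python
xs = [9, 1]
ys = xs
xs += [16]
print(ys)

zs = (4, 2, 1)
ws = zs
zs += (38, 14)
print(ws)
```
[9, 1, 16]
(4, 2, 1)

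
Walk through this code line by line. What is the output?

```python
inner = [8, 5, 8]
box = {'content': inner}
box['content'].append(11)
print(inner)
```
[8, 5, 8, 11]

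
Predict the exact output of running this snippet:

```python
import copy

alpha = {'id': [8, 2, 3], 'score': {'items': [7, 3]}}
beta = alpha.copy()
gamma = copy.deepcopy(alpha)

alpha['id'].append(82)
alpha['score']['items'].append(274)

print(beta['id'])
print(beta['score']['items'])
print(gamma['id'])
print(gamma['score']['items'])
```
[8, 2, 3, 82]
[7, 3, 274]
[8, 2, 3]
[7, 3]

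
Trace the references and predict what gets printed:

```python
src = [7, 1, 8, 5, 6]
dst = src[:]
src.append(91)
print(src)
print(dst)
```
[7, 1, 8, 5, 6, 91]
[7, 1, 8, 5, 6]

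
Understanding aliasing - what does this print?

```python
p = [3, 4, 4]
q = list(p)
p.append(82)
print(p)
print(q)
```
[3, 4, 4, 82]
[3, 4, 4]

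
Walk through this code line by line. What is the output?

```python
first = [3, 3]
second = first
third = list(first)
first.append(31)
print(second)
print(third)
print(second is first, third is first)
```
[3, 3, 31]
[3, 3]
True False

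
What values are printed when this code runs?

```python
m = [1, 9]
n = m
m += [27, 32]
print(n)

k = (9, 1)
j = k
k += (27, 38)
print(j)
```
[1, 9, 27, 32]
(9, 1)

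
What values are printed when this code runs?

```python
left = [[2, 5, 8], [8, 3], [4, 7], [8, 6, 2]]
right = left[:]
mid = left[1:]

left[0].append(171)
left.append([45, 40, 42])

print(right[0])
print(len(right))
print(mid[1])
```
[2, 5, 8, 171]
4
[4, 7]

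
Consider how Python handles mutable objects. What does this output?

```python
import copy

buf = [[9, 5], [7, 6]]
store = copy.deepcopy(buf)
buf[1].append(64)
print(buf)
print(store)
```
[[9, 5], [7, 6, 64]]
[[9, 5], [7, 6]]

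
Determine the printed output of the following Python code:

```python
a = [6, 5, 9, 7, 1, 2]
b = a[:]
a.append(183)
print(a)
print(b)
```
[6, 5, 9, 7, 1, 2, 183]
[6, 5, 9, 7, 1, 2]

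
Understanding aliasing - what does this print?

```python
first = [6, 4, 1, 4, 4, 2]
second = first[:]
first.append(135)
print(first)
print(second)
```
[6, 4, 1, 4, 4, 2, 135]
[6, 4, 1, 4, 4, 2]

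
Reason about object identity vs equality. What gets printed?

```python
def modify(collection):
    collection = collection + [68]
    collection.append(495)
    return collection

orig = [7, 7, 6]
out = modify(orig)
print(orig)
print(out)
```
[7, 7, 6]
[7, 7, 6, 68, 495]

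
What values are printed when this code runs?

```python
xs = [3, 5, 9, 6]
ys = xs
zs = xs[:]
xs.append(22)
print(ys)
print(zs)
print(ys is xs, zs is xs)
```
[3, 5, 9, 6, 22]
[3, 5, 9, 6]
True False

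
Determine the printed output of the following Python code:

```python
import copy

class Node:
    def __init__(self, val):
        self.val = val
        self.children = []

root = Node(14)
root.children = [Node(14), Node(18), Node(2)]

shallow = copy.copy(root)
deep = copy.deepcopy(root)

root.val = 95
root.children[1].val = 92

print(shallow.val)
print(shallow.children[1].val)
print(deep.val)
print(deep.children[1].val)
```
14
92
14
18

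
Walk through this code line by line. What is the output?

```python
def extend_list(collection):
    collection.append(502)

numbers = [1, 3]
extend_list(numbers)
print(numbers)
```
[1, 3, 502]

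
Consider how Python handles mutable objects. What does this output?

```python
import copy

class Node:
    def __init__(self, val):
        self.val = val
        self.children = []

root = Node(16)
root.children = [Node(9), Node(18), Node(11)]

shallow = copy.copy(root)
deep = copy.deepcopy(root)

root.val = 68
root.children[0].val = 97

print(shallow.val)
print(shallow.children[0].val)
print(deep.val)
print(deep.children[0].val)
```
16
97
16
9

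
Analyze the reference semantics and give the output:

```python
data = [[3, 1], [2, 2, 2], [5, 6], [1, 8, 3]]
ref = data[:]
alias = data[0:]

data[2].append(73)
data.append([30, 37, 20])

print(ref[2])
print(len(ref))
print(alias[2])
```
[5, 6, 73]
4
[5, 6, 73]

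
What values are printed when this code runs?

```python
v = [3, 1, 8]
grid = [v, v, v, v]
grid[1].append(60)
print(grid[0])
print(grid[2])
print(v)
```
[3, 1, 8, 60]
[3, 1, 8, 60]
[3, 1, 8, 60]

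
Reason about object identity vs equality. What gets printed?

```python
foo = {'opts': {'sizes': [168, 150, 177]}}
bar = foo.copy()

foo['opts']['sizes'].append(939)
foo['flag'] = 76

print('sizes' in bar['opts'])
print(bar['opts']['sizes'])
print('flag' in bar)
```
True
[168, 150, 177, 939]
False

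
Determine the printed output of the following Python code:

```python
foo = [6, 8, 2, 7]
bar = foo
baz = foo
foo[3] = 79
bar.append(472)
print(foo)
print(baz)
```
[6, 8, 2, 79, 472]
[6, 8, 2, 79, 472]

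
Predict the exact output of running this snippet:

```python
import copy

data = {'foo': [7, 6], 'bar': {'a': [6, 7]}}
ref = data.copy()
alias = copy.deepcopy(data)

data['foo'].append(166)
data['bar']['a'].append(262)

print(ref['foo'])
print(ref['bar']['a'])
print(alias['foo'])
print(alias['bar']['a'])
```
[7, 6, 166]
[6, 7, 262]
[7, 6]
[6, 7]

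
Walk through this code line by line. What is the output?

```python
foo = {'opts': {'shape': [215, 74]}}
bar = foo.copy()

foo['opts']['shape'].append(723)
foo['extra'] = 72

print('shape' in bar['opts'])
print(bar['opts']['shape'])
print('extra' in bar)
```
True
[215, 74, 723]
False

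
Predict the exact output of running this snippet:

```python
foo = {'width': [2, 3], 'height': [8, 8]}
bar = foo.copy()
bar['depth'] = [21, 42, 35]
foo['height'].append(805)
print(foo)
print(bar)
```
{'width': [2, 3], 'height': [8, 8, 805]}
{'width': [2, 3], 'height': [8, 8, 805], 'depth': [21, 42, 35]}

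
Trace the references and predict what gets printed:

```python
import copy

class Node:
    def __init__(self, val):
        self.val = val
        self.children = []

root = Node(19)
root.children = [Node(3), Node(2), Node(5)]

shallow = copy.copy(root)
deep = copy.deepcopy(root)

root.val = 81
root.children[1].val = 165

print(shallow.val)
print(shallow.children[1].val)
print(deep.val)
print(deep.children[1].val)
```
19
165
19
2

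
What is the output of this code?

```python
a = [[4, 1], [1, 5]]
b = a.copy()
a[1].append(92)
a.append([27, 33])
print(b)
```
[[4, 1], [1, 5, 92]]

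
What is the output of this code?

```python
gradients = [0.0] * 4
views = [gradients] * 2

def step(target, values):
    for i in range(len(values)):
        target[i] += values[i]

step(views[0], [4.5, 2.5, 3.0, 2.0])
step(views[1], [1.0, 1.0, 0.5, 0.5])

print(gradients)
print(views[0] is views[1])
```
[5.5, 3.5, 3.5, 2.5]
True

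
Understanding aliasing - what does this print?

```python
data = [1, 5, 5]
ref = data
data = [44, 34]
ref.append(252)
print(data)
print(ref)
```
[44, 34]
[1, 5, 5, 252]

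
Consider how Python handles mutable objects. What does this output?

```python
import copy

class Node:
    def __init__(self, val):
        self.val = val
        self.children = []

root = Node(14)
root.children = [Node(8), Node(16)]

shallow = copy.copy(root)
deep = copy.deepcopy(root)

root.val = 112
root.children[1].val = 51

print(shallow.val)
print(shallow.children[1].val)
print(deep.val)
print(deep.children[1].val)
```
14
51
14
16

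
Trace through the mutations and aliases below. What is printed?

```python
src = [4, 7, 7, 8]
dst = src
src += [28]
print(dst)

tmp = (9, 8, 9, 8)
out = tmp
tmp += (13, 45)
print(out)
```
[4, 7, 7, 8, 28]
(9, 8, 9, 8)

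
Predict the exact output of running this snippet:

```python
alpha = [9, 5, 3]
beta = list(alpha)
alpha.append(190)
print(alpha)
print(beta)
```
[9, 5, 3, 190]
[9, 5, 3]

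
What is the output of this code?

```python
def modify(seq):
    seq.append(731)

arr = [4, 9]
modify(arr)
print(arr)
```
[4, 9, 731]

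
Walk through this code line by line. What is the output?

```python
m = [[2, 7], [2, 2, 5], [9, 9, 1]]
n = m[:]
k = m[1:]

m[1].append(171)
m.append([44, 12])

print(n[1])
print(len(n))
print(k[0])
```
[2, 2, 5, 171]
3
[2, 2, 5, 171]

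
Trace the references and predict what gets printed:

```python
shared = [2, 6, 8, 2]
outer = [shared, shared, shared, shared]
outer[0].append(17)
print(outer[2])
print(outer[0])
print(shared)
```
[2, 6, 8, 2, 17]
[2, 6, 8, 2, 17]
[2, 6, 8, 2, 17]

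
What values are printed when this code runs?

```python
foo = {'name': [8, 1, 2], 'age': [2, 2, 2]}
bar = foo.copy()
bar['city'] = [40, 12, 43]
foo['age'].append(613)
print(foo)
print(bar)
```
{'name': [8, 1, 2], 'age': [2, 2, 2, 613]}
{'name': [8, 1, 2], 'age': [2, 2, 2, 613], 'city': [40, 12, 43]}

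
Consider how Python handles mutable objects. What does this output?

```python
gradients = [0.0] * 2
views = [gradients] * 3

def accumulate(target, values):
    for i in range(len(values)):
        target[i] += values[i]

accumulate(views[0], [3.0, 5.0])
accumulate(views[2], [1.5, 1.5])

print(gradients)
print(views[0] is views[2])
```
[4.5, 6.5]
True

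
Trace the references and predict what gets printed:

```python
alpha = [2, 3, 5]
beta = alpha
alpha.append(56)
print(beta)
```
[2, 3, 5, 56]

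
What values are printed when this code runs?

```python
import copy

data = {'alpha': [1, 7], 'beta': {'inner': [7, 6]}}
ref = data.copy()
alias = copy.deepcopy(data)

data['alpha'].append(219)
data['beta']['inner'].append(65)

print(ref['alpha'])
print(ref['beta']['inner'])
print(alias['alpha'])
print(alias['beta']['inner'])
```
[1, 7, 219]
[7, 6, 65]
[1, 7]
[7, 6]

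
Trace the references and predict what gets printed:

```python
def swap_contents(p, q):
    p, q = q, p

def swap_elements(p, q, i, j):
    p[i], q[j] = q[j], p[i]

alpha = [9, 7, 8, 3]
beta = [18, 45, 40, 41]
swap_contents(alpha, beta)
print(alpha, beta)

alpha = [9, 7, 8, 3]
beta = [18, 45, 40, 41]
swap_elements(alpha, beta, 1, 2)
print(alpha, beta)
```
[9, 7, 8, 3] [18, 45, 40, 41]
[9, 40, 8, 3] [18, 45, 7, 41]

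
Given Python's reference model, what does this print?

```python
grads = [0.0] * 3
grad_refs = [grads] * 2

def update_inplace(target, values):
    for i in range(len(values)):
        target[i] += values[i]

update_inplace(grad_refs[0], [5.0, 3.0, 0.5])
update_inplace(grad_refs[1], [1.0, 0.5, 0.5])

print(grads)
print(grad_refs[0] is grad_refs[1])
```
[6.0, 3.5, 1.0]
True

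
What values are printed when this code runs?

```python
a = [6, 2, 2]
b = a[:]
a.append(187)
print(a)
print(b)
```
[6, 2, 2, 187]
[6, 2, 2]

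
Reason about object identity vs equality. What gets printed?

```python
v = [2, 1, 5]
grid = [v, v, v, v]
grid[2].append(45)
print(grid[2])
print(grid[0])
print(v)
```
[2, 1, 5, 45]
[2, 1, 5, 45]
[2, 1, 5, 45]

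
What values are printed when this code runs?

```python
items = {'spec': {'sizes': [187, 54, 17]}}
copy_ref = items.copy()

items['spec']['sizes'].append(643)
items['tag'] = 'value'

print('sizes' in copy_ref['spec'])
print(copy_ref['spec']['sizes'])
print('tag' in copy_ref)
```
True
[187, 54, 17, 643]
False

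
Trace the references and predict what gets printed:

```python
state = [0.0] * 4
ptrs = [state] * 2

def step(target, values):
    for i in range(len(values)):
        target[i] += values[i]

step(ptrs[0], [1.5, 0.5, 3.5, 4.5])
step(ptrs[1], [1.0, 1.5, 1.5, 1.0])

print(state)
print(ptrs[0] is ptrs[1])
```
[2.5, 2.0, 5.0, 5.5]
True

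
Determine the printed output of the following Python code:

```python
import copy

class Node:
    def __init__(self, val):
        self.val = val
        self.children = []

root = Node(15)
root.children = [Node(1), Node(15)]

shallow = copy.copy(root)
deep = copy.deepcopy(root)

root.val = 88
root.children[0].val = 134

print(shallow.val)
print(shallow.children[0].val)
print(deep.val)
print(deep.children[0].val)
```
15
134
15
1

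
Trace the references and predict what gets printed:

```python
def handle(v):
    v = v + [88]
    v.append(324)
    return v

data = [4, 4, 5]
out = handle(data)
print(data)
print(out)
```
[4, 4, 5]
[4, 4, 5, 88, 324]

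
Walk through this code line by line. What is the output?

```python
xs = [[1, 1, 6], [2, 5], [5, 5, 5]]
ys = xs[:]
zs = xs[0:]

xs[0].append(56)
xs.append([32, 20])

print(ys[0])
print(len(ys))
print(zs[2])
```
[1, 1, 6, 56]
3
[5, 5, 5]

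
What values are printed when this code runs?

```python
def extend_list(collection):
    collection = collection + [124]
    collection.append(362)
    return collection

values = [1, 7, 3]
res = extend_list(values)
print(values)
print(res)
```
[1, 7, 3]
[1, 7, 3, 124, 362]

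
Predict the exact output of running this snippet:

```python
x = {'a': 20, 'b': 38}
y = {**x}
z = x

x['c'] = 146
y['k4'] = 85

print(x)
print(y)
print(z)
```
{'a': 20, 'b': 38, 'c': 146}
{'a': 20, 'b': 38, 'k4': 85}
{'a': 20, 'b': 38, 'c': 146}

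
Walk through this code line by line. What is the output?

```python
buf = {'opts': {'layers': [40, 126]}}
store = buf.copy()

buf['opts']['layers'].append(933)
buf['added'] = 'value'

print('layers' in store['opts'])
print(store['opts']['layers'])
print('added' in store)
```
True
[40, 126, 933]
False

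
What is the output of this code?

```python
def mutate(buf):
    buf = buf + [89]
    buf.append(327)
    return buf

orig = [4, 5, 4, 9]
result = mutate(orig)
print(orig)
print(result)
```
[4, 5, 4, 9]
[4, 5, 4, 9, 89, 327]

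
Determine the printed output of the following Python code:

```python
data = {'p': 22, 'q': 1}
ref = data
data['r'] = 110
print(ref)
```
{'p': 22, 'q': 1, 'r': 110}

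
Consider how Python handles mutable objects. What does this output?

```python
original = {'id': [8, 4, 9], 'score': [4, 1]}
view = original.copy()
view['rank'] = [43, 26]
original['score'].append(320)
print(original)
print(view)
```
{'id': [8, 4, 9], 'score': [4, 1, 320]}
{'id': [8, 4, 9], 'score': [4, 1, 320], 'rank': [43, 26]}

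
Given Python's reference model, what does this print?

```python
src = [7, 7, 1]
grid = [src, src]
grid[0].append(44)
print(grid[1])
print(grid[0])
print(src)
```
[7, 7, 1, 44]
[7, 7, 1, 44]
[7, 7, 1, 44]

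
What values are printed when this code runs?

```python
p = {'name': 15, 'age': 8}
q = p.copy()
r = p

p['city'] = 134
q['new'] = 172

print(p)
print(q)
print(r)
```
{'name': 15, 'age': 8, 'city': 134}
{'name': 15, 'age': 8, 'new': 172}
{'name': 15, 'age': 8, 'city': 134}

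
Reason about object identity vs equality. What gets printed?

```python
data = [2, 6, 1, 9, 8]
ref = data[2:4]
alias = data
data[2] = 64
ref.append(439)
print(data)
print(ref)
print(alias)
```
[2, 6, 64, 9, 8]
[1, 9, 439]
[2, 6, 64, 9, 8]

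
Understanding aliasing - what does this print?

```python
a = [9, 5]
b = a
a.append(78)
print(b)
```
[9, 5, 78]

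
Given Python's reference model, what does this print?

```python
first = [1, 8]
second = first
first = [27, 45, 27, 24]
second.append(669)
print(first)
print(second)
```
[27, 45, 27, 24]
[1, 8, 669]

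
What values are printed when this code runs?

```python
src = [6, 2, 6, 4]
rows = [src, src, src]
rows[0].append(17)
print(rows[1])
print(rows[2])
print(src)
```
[6, 2, 6, 4, 17]
[6, 2, 6, 4, 17]
[6, 2, 6, 4, 17]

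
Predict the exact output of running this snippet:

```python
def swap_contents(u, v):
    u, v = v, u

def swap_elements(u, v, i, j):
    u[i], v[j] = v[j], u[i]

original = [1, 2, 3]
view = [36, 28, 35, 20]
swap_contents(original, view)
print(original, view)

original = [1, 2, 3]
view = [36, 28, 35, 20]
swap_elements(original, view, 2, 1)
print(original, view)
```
[1, 2, 3] [36, 28, 35, 20]
[1, 2, 28] [36, 3, 35, 20]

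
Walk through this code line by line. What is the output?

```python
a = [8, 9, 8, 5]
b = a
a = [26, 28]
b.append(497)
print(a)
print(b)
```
[26, 28]
[8, 9, 8, 5, 497]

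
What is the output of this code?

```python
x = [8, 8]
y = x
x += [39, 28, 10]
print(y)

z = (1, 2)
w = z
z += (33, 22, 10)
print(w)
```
[8, 8, 39, 28, 10]
(1, 2)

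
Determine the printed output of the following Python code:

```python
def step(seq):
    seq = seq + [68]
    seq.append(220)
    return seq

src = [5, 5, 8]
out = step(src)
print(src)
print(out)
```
[5, 5, 8]
[5, 5, 8, 68, 220]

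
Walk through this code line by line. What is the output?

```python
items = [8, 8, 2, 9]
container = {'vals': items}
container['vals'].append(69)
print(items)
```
[8, 8, 2, 9, 69]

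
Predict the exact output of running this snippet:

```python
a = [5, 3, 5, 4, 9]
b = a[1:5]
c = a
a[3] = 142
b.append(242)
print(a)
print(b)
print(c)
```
[5, 3, 5, 142, 9]
[3, 5, 4, 9, 242]
[5, 3, 5, 142, 9]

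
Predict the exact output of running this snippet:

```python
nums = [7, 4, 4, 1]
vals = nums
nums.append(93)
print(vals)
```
[7, 4, 4, 1, 93]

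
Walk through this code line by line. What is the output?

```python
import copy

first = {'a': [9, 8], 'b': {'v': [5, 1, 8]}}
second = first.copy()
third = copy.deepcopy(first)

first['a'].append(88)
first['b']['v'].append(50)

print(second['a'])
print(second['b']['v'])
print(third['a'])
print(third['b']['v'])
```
[9, 8, 88]
[5, 1, 8, 50]
[9, 8]
[5, 1, 8]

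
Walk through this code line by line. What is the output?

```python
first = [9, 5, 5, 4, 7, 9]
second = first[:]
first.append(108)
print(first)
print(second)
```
[9, 5, 5, 4, 7, 9, 108]
[9, 5, 5, 4, 7, 9]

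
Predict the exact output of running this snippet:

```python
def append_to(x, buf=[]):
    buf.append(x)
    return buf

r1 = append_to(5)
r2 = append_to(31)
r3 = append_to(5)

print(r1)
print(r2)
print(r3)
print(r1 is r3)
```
[5, 31, 5]
[5, 31, 5]
[5, 31, 5]
True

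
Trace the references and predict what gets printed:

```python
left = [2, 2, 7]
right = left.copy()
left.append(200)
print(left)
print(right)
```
[2, 2, 7, 200]
[2, 2, 7]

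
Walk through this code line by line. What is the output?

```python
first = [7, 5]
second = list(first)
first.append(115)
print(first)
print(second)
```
[7, 5, 115]
[7, 5]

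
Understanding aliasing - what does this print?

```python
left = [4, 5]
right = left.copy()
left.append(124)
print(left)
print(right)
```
[4, 5, 124]
[4, 5]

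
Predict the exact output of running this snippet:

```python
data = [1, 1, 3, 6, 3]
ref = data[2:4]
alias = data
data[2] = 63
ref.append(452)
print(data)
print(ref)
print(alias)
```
[1, 1, 63, 6, 3]
[3, 6, 452]
[1, 1, 63, 6, 3]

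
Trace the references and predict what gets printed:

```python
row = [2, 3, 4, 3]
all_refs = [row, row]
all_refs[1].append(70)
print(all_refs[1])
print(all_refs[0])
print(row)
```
[2, 3, 4, 3, 70]
[2, 3, 4, 3, 70]
[2, 3, 4, 3, 70]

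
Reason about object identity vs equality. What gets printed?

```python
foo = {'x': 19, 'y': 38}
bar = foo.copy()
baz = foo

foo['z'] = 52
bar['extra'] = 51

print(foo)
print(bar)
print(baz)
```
{'x': 19, 'y': 38, 'z': 52}
{'x': 19, 'y': 38, 'extra': 51}
{'x': 19, 'y': 38, 'z': 52}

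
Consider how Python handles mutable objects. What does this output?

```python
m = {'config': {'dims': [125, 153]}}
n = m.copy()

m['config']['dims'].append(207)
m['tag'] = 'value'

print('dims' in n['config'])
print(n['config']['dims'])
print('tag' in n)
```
True
[125, 153, 207]
False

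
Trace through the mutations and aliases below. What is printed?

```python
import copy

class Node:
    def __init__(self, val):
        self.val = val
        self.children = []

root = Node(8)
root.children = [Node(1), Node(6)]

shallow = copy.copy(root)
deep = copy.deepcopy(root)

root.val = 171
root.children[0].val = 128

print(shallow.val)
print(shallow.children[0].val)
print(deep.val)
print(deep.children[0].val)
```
8
128
8
1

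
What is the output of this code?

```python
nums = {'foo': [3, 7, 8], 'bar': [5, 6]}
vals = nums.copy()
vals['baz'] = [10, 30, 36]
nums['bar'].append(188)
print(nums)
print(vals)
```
{'foo': [3, 7, 8], 'bar': [5, 6, 188]}
{'foo': [3, 7, 8], 'bar': [5, 6, 188], 'baz': [10, 30, 36]}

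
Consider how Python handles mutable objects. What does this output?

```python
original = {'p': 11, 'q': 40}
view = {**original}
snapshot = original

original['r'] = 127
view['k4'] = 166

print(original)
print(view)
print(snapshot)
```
{'p': 11, 'q': 40, 'r': 127}
{'p': 11, 'q': 40, 'k4': 166}
{'p': 11, 'q': 40, 'r': 127}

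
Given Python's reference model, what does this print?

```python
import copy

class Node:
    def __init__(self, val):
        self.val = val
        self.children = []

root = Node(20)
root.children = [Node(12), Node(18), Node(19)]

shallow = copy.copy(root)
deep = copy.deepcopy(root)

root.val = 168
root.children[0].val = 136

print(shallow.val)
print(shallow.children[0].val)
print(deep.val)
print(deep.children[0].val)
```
20
136
20
12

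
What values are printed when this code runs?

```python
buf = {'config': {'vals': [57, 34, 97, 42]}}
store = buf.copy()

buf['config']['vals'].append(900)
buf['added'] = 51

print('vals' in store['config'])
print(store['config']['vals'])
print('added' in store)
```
True
[57, 34, 97, 42, 900]
False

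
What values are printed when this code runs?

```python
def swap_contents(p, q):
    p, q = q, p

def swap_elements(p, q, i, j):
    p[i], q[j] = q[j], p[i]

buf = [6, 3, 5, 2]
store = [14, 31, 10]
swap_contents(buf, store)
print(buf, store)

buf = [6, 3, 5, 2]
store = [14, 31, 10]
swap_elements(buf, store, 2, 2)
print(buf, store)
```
[6, 3, 5, 2] [14, 31, 10]
[6, 3, 10, 2] [14, 31, 5]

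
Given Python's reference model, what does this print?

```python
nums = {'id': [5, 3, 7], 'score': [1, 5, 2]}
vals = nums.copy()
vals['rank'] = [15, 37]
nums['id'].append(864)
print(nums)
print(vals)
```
{'id': [5, 3, 7, 864], 'score': [1, 5, 2]}
{'id': [5, 3, 7, 864], 'score': [1, 5, 2], 'rank': [15, 37]}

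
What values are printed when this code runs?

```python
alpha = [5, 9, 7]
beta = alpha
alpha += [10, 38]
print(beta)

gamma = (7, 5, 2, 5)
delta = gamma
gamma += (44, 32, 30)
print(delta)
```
[5, 9, 7, 10, 38]
(7, 5, 2, 5)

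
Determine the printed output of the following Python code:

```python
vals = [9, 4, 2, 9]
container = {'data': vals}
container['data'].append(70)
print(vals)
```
[9, 4, 2, 9, 70]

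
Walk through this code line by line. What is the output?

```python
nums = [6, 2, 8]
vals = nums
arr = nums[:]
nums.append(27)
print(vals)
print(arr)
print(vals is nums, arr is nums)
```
[6, 2, 8, 27]
[6, 2, 8]
True False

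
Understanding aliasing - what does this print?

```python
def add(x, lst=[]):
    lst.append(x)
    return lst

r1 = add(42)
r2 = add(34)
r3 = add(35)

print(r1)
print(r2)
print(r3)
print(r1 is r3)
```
[42, 34, 35]
[42, 34, 35]
[42, 34, 35]
True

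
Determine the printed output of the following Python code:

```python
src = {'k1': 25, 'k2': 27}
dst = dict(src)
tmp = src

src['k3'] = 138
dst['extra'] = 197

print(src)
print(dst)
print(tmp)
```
{'k1': 25, 'k2': 27, 'k3': 138}
{'k1': 25, 'k2': 27, 'extra': 197}
{'k1': 25, 'k2': 27, 'k3': 138}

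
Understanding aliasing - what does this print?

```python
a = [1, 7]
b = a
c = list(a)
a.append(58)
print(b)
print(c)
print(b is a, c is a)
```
[1, 7, 58]
[1, 7]
True False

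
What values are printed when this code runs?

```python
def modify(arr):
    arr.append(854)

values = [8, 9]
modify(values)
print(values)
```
[8, 9, 854]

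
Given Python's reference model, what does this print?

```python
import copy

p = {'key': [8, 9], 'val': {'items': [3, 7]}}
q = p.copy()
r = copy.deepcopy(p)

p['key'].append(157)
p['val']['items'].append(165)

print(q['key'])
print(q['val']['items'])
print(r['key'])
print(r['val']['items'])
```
[8, 9, 157]
[3, 7, 165]
[8, 9]
[3, 7]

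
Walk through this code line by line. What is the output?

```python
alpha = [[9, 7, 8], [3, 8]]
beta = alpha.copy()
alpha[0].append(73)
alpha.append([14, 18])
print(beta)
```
[[9, 7, 8, 73], [3, 8]]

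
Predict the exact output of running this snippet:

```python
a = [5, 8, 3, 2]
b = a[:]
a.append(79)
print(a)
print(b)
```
[5, 8, 3, 2, 79]
[5, 8, 3, 2]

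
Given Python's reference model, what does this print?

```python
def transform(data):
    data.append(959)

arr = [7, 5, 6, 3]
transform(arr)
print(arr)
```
[7, 5, 6, 3, 959]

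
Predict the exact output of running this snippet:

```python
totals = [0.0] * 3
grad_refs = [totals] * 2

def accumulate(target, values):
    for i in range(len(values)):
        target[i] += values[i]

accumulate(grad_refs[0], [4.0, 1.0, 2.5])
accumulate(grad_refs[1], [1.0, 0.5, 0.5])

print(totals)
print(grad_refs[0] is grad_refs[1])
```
[5.0, 1.5, 3.0]
True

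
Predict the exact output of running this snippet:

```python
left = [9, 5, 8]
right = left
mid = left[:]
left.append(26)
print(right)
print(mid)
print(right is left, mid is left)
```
[9, 5, 8, 26]
[9, 5, 8]
True False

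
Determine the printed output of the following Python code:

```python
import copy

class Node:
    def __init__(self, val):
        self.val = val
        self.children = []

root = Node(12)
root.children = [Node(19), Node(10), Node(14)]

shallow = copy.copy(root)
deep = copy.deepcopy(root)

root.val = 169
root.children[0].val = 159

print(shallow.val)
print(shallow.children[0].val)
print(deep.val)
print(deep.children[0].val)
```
12
159
12
19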